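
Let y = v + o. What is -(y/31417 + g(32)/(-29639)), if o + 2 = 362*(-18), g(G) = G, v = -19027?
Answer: 758133599/931168463 ≈ 0.81417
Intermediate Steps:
o = -6518 (o = -2 + 362*(-18) = -2 - 6516 = -6518)
y = -25545 (y = -19027 - 6518 = -25545)
-(y/31417 + g(32)/(-29639)) = -(-25545/31417 + 32/(-29639)) = -(-25545*1/31417 + 32*(-1/29639)) = -(-25545/31417 - 32/29639) = -1*(-758133599/931168463) = 758133599/931168463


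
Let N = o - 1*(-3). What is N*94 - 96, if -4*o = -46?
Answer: 1267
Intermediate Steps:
o = 23/2 (o = -¼*(-46) = 23/2 ≈ 11.500)
N = 29/2 (N = 23/2 - 1*(-3) = 23/2 + 3 = 29/2 ≈ 14.500)
N*94 - 96 = (29/2)*94 - 96 = 1363 - 96 = 1267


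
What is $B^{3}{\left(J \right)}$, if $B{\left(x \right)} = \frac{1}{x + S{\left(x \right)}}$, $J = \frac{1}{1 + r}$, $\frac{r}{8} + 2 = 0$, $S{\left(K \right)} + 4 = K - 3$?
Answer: $- \frac{3375}{1225043} \approx -0.002755$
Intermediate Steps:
$S{\left(K \right)} = -7 + K$ ($S{\left(K \right)} = -4 + \left(K - 3\right) = -4 + \left(-3 + K\right) = -7 + K$)
$r = -16$ ($r = -16 + 8 \cdot 0 = -16 + 0 = -16$)
$J = - \frac{1}{15}$ ($J = \frac{1}{1 - 16} = \frac{1}{-15} = - \frac{1}{15} \approx -0.066667$)
$B{\left(x \right)} = \frac{1}{-7 + 2 x}$ ($B{\left(x \right)} = \frac{1}{x + \left(-7 + x\right)} = \frac{1}{-7 + 2 x}$)
$B^{3}{\left(J \right)} = \left(\frac{1}{-7 + 2 \left(- \frac{1}{15}\right)}\right)^{3} = \left(\frac{1}{-7 - \frac{2}{15}}\right)^{3} = \left(\frac{1}{- \frac{107}{15}}\right)^{3} = \left(- \frac{15}{107}\right)^{3} = - \frac{3375}{1225043}$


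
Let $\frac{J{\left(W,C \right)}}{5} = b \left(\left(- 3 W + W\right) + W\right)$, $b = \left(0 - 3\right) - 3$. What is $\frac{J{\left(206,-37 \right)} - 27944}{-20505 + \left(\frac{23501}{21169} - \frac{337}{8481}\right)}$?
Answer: $\frac{3907384265796}{3681158417917} \approx 1.0615$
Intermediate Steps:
$b = -6$ ($b = -3 - 3 = -6$)
$J{\left(W,C \right)} = 30 W$ ($J{\left(W,C \right)} = 5 \left(- 6 \left(\left(- 3 W + W\right) + W\right)\right) = 5 \left(- 6 \left(- 2 W + W\right)\right) = 5 \left(- 6 \left(- W\right)\right) = 5 \cdot 6 W = 30 W$)
$\frac{J{\left(206,-37 \right)} - 27944}{-20505 + \left(\frac{23501}{21169} - \frac{337}{8481}\right)} = \frac{30 \cdot 206 - 27944}{-20505 + \left(\frac{23501}{21169} - \frac{337}{8481}\right)} = \frac{6180 - 27944}{-20505 + \left(23501 \cdot \frac{1}{21169} - \frac{337}{8481}\right)} = - \frac{21764}{-20505 + \left(\frac{23501}{21169} - \frac{337}{8481}\right)} = - \frac{21764}{-20505 + \frac{192178028}{179534289}} = - \frac{21764}{- \frac{3681158417917}{179534289}} = \left(-21764\right) \left(- \frac{179534289}{3681158417917}\right) = \frac{3907384265796}{3681158417917}$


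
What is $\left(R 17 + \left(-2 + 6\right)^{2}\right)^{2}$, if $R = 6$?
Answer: $13924$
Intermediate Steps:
$\left(R 17 + \left(-2 + 6\right)^{2}\right)^{2} = \left(6 \cdot 17 + \left(-2 + 6\right)^{2}\right)^{2} = \left(102 + 4^{2}\right)^{2} = \left(102 + 16\right)^{2} = 118^{2} = 13924$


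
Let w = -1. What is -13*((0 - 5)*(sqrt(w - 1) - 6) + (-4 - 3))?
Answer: -299 + 65*I*sqrt(2) ≈ -299.0 + 91.924*I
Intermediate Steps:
-13*((0 - 5)*(sqrt(w - 1) - 6) + (-4 - 3)) = -13*((0 - 5)*(sqrt(-1 - 1) - 6) + (-4 - 3)) = -13*(-5*(sqrt(-2) - 6) - 7) = -13*(-5*(I*sqrt(2) - 6) - 7) = -13*(-5*(-6 + I*sqrt(2)) - 7) = -13*((30 - 5*I*sqrt(2)) - 7) = -13*(23 - 5*I*sqrt(2)) = -299 + 65*I*sqrt(2)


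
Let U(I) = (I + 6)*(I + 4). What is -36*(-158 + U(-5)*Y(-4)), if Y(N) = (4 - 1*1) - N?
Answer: 5940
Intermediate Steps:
Y(N) = 3 - N (Y(N) = (4 - 1) - N = 3 - N)
U(I) = (4 + I)*(6 + I) (U(I) = (6 + I)*(4 + I) = (4 + I)*(6 + I))
-36*(-158 + U(-5)*Y(-4)) = -36*(-158 + (24 + (-5)² + 10*(-5))*(3 - 1*(-4))) = -36*(-158 + (24 + 25 - 50)*(3 + 4)) = -36*(-158 - 1*7) = -36*(-158 - 7) = -36*(-165) = -1*(-5940) = 5940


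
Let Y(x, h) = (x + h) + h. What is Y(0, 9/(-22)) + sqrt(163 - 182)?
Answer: -9/11 + I*sqrt(19) ≈ -0.81818 + 4.3589*I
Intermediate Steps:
Y(x, h) = x + 2*h (Y(x, h) = (h + x) + h = x + 2*h)
Y(0, 9/(-22)) + sqrt(163 - 182) = (0 + 2*(9/(-22))) + sqrt(163 - 182) = (0 + 2*(9*(-1/22))) + sqrt(-19) = (0 + 2*(-9/22)) + I*sqrt(19) = (0 - 9/11) + I*sqrt(19) = -9/11 + I*sqrt(19)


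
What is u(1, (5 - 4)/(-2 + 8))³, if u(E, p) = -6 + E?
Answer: -125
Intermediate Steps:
u(1, (5 - 4)/(-2 + 8))³ = (-6 + 1)³ = (-5)³ = -125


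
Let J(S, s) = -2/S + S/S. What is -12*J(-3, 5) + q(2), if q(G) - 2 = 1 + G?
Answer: -15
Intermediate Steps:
q(G) = 3 + G (q(G) = 2 + (1 + G) = 3 + G)
J(S, s) = 1 - 2/S (J(S, s) = -2/S + 1 = 1 - 2/S)
-12*J(-3, 5) + q(2) = -12*(-2 - 3)/(-3) + (3 + 2) = -(-4)*(-5) + 5 = -12*5/3 + 5 = -20 + 5 = -15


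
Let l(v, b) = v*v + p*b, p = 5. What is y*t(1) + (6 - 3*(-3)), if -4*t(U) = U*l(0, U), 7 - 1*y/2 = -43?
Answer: -110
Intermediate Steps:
y = 100 (y = 14 - 2*(-43) = 14 + 86 = 100)
l(v, b) = v² + 5*b (l(v, b) = v*v + 5*b = v² + 5*b)
t(U) = -5*U²/4 (t(U) = -U*(0² + 5*U)/4 = -U*(0 + 5*U)/4 = -U*5*U/4 = -5*U²/4)
y*t(1) + (6 - 3*(-3)) = 100*(-5/4*1²) + (6 - 3*(-3)) = 100*(-5/4*1) + (6 + 9) = 100*(-5/4) + 15 = -125 + 15 = -110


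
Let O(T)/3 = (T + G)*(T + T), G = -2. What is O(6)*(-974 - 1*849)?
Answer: -262512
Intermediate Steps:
O(T) = 6*T*(-2 + T) (O(T) = 3*((T - 2)*(T + T)) = 3*((-2 + T)*(2*T)) = 3*(2*T*(-2 + T)) = 6*T*(-2 + T))
O(6)*(-974 - 1*849) = (6*6*(-2 + 6))*(-974 - 1*849) = (6*6*4)*(-974 - 849) = 144*(-1823) = -262512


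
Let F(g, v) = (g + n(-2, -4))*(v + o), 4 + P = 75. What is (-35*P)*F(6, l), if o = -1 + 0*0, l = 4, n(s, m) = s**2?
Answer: -74550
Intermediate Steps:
P = 71 (P = -4 + 75 = 71)
o = -1 (o = -1 + 0 = -1)
F(g, v) = (-1 + v)*(4 + g) (F(g, v) = (g + (-2)**2)*(v - 1) = (g + 4)*(-1 + v) = (4 + g)*(-1 + v) = (-1 + v)*(4 + g))
(-35*P)*F(6, l) = (-35*71)*(-4 - 1*6 + 4*4 + 6*4) = -2485*(-4 - 6 + 16 + 24) = -2485*30 = -74550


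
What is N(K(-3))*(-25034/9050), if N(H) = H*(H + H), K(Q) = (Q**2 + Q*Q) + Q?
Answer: -225306/181 ≈ -1244.8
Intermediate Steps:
K(Q) = Q + 2*Q**2 (K(Q) = (Q**2 + Q**2) + Q = 2*Q**2 + Q = Q + 2*Q**2)
N(H) = 2*H**2 (N(H) = H*(2*H) = 2*H**2)
N(K(-3))*(-25034/9050) = (2*(-3*(1 + 2*(-3)))**2)*(-25034/9050) = (2*(-3*(1 - 6))**2)*(-25034*1/9050) = (2*(-3*(-5))**2)*(-12517/4525) = (2*15**2)*(-12517/4525) = (2*225)*(-12517/4525) = 450*(-12517/4525) = -225306/181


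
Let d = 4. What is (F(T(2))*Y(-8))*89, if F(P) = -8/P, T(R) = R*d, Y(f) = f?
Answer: 712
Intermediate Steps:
T(R) = 4*R (T(R) = R*4 = 4*R)
(F(T(2))*Y(-8))*89 = (-8/(4*2)*(-8))*89 = (-8/8*(-8))*89 = (-8*1/8*(-8))*89 = -1*(-8)*89 = 8*89 = 712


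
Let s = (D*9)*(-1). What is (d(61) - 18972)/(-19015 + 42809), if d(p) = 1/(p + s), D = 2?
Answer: -815795/1023142 ≈ -0.79734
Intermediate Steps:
s = -18 (s = (2*9)*(-1) = 18*(-1) = -18)
d(p) = 1/(-18 + p) (d(p) = 1/(p - 18) = 1/(-18 + p))
(d(61) - 18972)/(-19015 + 42809) = (1/(-18 + 61) - 18972)/(-19015 + 42809) = (1/43 - 18972)/23794 = (1/43 - 18972)*(1/23794) = -815795/43*1/23794 = -815795/1023142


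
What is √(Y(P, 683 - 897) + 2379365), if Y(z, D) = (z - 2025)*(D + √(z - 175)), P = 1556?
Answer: √(2479731 - 469*√1381) ≈ 1569.2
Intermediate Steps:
Y(z, D) = (-2025 + z)*(D + √(-175 + z))
√(Y(P, 683 - 897) + 2379365) = √((-2025*(683 - 897) - 2025*√(-175 + 1556) + (683 - 897)*1556 + 1556*√(-175 + 1556)) + 2379365) = √((-2025*(-214) - 2025*√1381 - 214*1556 + 1556*√1381) + 2379365) = √((433350 - 2025*√1381 - 332984 + 1556*√1381) + 2379365) = √((100366 - 469*√1381) + 2379365) = √(2479731 - 469*√1381)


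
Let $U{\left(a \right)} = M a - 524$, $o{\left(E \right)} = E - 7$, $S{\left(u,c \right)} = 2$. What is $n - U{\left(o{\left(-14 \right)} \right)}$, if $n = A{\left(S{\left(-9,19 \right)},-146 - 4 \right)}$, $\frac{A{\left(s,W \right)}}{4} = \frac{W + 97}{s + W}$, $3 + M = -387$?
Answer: $- \frac{283589}{37} \approx -7664.6$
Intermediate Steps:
$M = -390$ ($M = -3 - 387 = -390$)
$o{\left(E \right)} = -7 + E$
$A{\left(s,W \right)} = \frac{4 \left(97 + W\right)}{W + s}$ ($A{\left(s,W \right)} = 4 \frac{W + 97}{s + W} = 4 \frac{97 + W}{W + s} = \frac{4 \left(97 + W\right)}{W + s}$)
$U{\left(a \right)} = -524 - 390 a$ ($U{\left(a \right)} = - 390 a - 524 = -524 - 390 a$)
$n = \frac{53}{37}$ ($n = \frac{4 \left(97 - 150\right)}{\left(-146 - 4\right) + 2} = \frac{4 \left(97 - 150\right)}{-150 + 2} = 4 \frac{1}{-148} \left(-53\right) = 4 \left(- \frac{1}{148}\right) \left(-53\right) = \frac{53}{37} \approx 1.4324$)
$n - U{\left(o{\left(-14 \right)} \right)} = \frac{53}{37} - \left(-524 - 390 \left(-7 - 14\right)\right) = \frac{53}{37} - \left(-524 - -8190\right) = \frac{53}{37} - \left(-524 + 8190\right) = \frac{53}{37} - 7666 = - \frac{283589}{37}$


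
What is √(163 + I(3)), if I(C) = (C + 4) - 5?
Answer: √165 ≈ 12.845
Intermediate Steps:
I(C) = -1 + C (I(C) = (4 + C) - 5 = -1 + C)
√(163 + I(3)) = √(163 + (-1 + 3)) = √(163 + 2) = √165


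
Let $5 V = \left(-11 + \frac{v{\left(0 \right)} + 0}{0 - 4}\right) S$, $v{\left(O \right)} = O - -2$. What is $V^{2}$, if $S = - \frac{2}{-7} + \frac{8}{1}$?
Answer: $\frac{444889}{1225} \approx 363.17$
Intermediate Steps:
$v{\left(O \right)} = 2 + O$ ($v{\left(O \right)} = O + 2 = 2 + O$)
$S = \frac{58}{7}$ ($S = \left(-2\right) \left(- \frac{1}{7}\right) + 8 \cdot 1 = \frac{2}{7} + 8 = \frac{58}{7} \approx 8.2857$)
$V = - \frac{667}{35}$ ($V = \frac{\left(-11 + \frac{\left(2 + 0\right) + 0}{0 - 4}\right) \frac{58}{7}}{5} = \frac{\left(-11 + \frac{2 + 0}{-4}\right) \frac{58}{7}}{5} = \frac{\left(-11 + 2 \left(- \frac{1}{4}\right)\right) \frac{58}{7}}{5} = \frac{\left(-11 - \frac{1}{2}\right) \frac{58}{7}}{5} = \frac{\left(- \frac{23}{2}\right) \frac{58}{7}}{5} = \frac{1}{5} \left(- \frac{667}{7}\right) = - \frac{667}{35} \approx -19.057$)
$V^{2} = \left(- \frac{667}{35}\right)^{2} = \frac{444889}{1225}$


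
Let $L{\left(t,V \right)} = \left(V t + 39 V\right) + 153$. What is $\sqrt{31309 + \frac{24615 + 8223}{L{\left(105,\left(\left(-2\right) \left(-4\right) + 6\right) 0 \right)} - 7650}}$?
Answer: $\frac{\sqrt{3989742495}}{357} \approx 176.93$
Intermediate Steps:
$L{\left(t,V \right)} = 153 + 39 V + V t$ ($L{\left(t,V \right)} = \left(39 V + V t\right) + 153 = 153 + 39 V + V t$)
$\sqrt{31309 + \frac{24615 + 8223}{L{\left(105,\left(\left(-2\right) \left(-4\right) + 6\right) 0 \right)} - 7650}} = \sqrt{31309 + \frac{24615 + 8223}{\left(153 + 39 \left(\left(-2\right) \left(-4\right) + 6\right) 0 + \left(\left(-2\right) \left(-4\right) + 6\right) 0 \cdot 105\right) - 7650}} = \sqrt{31309 + \frac{32838}{\left(153 + 39 \left(8 + 6\right) 0 + \left(8 + 6\right) 0 \cdot 105\right) - 7650}} = \sqrt{31309 + \frac{32838}{\left(153 + 39 \cdot 14 \cdot 0 + 14 \cdot 0 \cdot 105\right) - 7650}} = \sqrt{31309 + \frac{32838}{\left(153 + 39 \cdot 0 + 0 \cdot 105\right) - 7650}} = \sqrt{31309 + \frac{32838}{\left(153 + 0 + 0\right) - 7650}} = \sqrt{31309 + \frac{32838}{153 - 7650}} = \sqrt{31309 + \frac{32838}{-7497}} = \sqrt{31309 + 32838 \left(- \frac{1}{7497}\right)} = \sqrt{31309 - \frac{10946}{2499}} = \sqrt{\frac{78230245}{2499}} = \frac{\sqrt{3989742495}}{357}$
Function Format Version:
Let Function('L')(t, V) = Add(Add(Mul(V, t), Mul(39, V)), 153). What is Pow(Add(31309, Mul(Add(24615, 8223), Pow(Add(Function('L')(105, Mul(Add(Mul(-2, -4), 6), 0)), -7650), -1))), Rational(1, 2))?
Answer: Mul(Rational(1, 357), Pow(3989742495, Rational(1, 2))) ≈ 176.93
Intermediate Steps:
Function('L')(t, V) = Add(153, Mul(39, V), Mul(V, t)) (Function('L')(t, V) = Add(Add(Mul(39, V), Mul(V, t)), 153) = Add(153, Mul(39, V), Mul(V, t)))
Pow(Add(31309, Mul(Add(24615, 8223), Pow(Add(Function('L')(105, Mul(Add(Mul(-2, -4), 6), 0)), -7650), -1))), Rational(1, 2)) = Pow(Add(31309, Mul(Add(24615, 8223), Pow(Add(Add(153, Mul(39, Mul(Add(Mul(-2, -4), 6), 0)), Mul(Mul(Add(Mul(-2, -4), 6), 0), 105)), -7650), -1))), Rational(1, 2)) = Pow(Add(31309, Mul(32838, Pow(Add(Add(153, Mul(39, Mul(Add(8, 6), 0)), Mul(Mul(Add(8, 6), 0), 105)), -7650), -1))), Rational(1, 2)) = Pow(Add(31309, Mul(32838, Pow(Add(Add(153, Mul(39, Mul(14, 0)), Mul(Mul(14, 0), 105)), -7650), -1))), Rational(1, 2)) = Pow(Add(31309, Mul(32838, Pow(Add(Add(153, Mul(39, 0), Mul(0, 105)), -7650), -1))), Rational(1, 2)) = Pow(Add(31309, Mul(32838, Pow(Add(Add(153, 0, 0), -7650), -1))), Rational(1, 2)) = Pow(Add(31309, Mul(32838, Pow(Add(153, -7650), -1))), Rational(1, 2)) = Pow(Add(31309, Mul(32838, Pow(-7497, -1))), Rational(1, 2)) = Pow(Add(31309, Mul(32838, Rational(-1, 7497))), Rational(1, 2)) = Pow(Add(31309, Rational(-10946, 2499)), Rational(1, 2)) = Pow(Rational(78230245, 2499), Rational(1, 2)) = Mul(Rational(1, 357), Pow(3989742495, Rational(1, 2)))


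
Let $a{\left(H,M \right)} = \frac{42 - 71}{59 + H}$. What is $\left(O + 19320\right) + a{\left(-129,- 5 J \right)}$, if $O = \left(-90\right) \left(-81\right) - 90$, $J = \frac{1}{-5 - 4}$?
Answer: $\frac{1856429}{70} \approx 26520.0$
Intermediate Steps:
$J = - \frac{1}{9}$ ($J = \frac{1}{-9} = - \frac{1}{9} \approx -0.11111$)
$a{\left(H,M \right)} = - \frac{29}{59 + H}$
$O = 7200$ ($O = 7290 - 90 = 7200$)
$\left(O + 19320\right) + a{\left(-129,- 5 J \right)} = \left(7200 + 19320\right) - \frac{29}{59 - 129} = 26520 - \frac{29}{-70} = 26520 - - \frac{29}{70} = 26520 + \frac{29}{70} = \frac{1856429}{70}$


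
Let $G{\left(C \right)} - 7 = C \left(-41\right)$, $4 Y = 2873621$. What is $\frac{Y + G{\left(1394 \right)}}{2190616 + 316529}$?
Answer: $\frac{2645033}{10028580} \approx 0.26375$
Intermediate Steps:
$Y = \frac{2873621}{4}$ ($Y = \frac{1}{4} \cdot 2873621 = \frac{2873621}{4} \approx 7.1841 \cdot 10^{5}$)
$G{\left(C \right)} = 7 - 41 C$ ($G{\left(C \right)} = 7 + C \left(-41\right) = 7 - 41 C$)
$\frac{Y + G{\left(1394 \right)}}{2190616 + 316529} = \frac{\frac{2873621}{4} + \left(7 - 57154\right)}{2190616 + 316529} = \frac{\frac{2873621}{4} + \left(7 - 57154\right)}{2507145} = \left(\frac{2873621}{4} - 57147\right) \frac{1}{2507145} = \frac{2645033}{4} \cdot \frac{1}{2507145} = \frac{2645033}{10028580}$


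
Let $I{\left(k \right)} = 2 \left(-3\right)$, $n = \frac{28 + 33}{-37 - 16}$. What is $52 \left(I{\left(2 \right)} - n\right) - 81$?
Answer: $- \frac{17657}{53} \approx -333.15$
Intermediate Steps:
$n = - \frac{61}{53}$ ($n = \frac{61}{-53} = 61 \left(- \frac{1}{53}\right) = - \frac{61}{53} \approx -1.1509$)
$I{\left(k \right)} = -6$
$52 \left(I{\left(2 \right)} - n\right) - 81 = 52 \left(-6 - - \frac{61}{53}\right) - 81 = 52 \left(-6 + \frac{61}{53}\right) - 81 = 52 \left(- \frac{257}{53}\right) - 81 = - \frac{13364}{53} - 81 = - \frac{17657}{53}$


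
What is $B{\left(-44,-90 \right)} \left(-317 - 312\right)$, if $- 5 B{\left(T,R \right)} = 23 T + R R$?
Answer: $\frac{4458352}{5} \approx 8.9167 \cdot 10^{5}$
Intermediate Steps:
$B{\left(T,R \right)} = - \frac{23 T}{5} - \frac{R^{2}}{5}$ ($B{\left(T,R \right)} = - \frac{23 T + R R}{5} = - \frac{23 T + R^{2}}{5} = - \frac{R^{2} + 23 T}{5} = - \frac{23 T}{5} - \frac{R^{2}}{5}$)
$B{\left(-44,-90 \right)} \left(-317 - 312\right) = \left(\left(- \frac{23}{5}\right) \left(-44\right) - \frac{\left(-90\right)^{2}}{5}\right) \left(-317 - 312\right) = \left(\frac{1012}{5} - 1620\right) \left(-629\right) = \left(- \frac{7088}{5}\right) \left(-629\right) = \frac{4458352}{5}$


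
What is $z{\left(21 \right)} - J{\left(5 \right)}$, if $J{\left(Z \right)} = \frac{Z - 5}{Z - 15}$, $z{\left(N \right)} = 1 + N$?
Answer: $22$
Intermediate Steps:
$J{\left(Z \right)} = \frac{-5 + Z}{-15 + Z}$
$z{\left(21 \right)} - J{\left(5 \right)} = \left(1 + 21\right) - \frac{-5 + 5}{-15 + 5} = 22 - \frac{1}{-10} \cdot 0 = 22 - \left(- \frac{1}{10}\right) 0 = 22 - 0 = 22 + 0 = 22$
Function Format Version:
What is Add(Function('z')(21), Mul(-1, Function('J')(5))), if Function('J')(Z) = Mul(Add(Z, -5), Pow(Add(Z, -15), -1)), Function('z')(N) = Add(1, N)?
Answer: 22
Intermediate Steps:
Function('J')(Z) = Mul(Pow(Add(-15, Z), -1), Add(-5, Z)) (Function('J')(Z) = Mul(Add(-5, Z), Pow(Add(-15, Z), -1)) = Mul(Pow(Add(-15, Z), -1), Add(-5, Z)))
Add(Function('z')(21), Mul(-1, Function('J')(5))) = Add(Add(1, 21), Mul(-1, Mul(Pow(Add(-15, 5), -1), Add(-5, 5)))) = Add(22, Mul(-1, Mul(Pow(-10, -1), 0))) = Add(22, Mul(-1, Mul(Rational(-1, 10), 0))) = Add(22, Mul(-1, 0)) = Add(22, 0) = 22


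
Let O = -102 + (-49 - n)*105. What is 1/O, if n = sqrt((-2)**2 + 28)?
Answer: -583/3019801 + 140*sqrt(2)/9059403 ≈ -0.00017120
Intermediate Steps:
n = 4*sqrt(2) (n = sqrt(4 + 28) = sqrt(32) = 4*sqrt(2) ≈ 5.6569)
O = -5247 - 420*sqrt(2) (O = -102 + (-49 - 4*sqrt(2))*105 = -102 + (-5145 - 420*sqrt(2)) = -5247 - 420*sqrt(2) ≈ -5841.0)
1/O = 1/(-5247 - 420*sqrt(2))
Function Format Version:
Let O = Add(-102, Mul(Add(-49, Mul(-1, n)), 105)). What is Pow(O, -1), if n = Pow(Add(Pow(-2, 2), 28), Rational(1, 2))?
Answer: Add(Rational(-583, 3019801), Mul(Rational(140, 9059403), Pow(2, Rational(1, 2)))) ≈ -0.00017120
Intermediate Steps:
n = Mul(4, Pow(2, Rational(1, 2))) (n = Pow(Add(4, 28), Rational(1, 2)) = Pow(32, Rational(1, 2)) = Mul(4, Pow(2, Rational(1, 2))) ≈ 5.6569)
O = Add(-5247, Mul(-420, Pow(2, Rational(1, 2)))) (O = Add(-102, Mul(Add(-49, Mul(-1, Mul(4, Pow(2, Rational(1, 2))))), 105)) = Add(-102, Mul(Add(-49, Mul(-4, Pow(2, Rational(1, 2)))), 105)) = Add(-102, Add(-5145, Mul(-420, Pow(2, Rational(1, 2))))) = Add(-5247, Mul(-420, Pow(2, Rational(1, 2)))) ≈ -5841.0)
Pow(O, -1) = Pow(Add(-5247, Mul(-420, Pow(2, Rational(1, 2)))), -1)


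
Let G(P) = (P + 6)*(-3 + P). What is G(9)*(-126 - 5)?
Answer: -11790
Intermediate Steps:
G(P) = (-3 + P)*(6 + P) (G(P) = (6 + P)*(-3 + P) = (-3 + P)*(6 + P))
G(9)*(-126 - 5) = (-18 + 9² + 3*9)*(-126 - 5) = (-18 + 81 + 27)*(-131) = 90*(-131) = -11790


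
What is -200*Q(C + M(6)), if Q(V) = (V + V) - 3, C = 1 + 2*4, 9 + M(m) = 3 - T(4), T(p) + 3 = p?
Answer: -200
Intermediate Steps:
T(p) = -3 + p
M(m) = -7 (M(m) = -9 + (3 - (-3 + 4)) = -9 + (3 - 1*1) = -9 + (3 - 1) = -9 + 2 = -7)
C = 9 (C = 1 + 8 = 9)
Q(V) = -3 + 2*V (Q(V) = 2*V - 3 = -3 + 2*V)
-200*Q(C + M(6)) = -200*(-3 + 2*(9 - 7)) = -200*(-3 + 2*2) = -200*(-3 + 4) = -200*1 = -200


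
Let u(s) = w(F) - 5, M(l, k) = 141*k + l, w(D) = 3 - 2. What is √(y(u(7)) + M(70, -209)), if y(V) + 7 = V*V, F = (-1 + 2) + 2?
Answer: I*√29390 ≈ 171.44*I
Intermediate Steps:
F = 3 (F = 1 + 2 = 3)
w(D) = 1
M(l, k) = l + 141*k
u(s) = -4 (u(s) = 1 - 5 = -4)
y(V) = -7 + V² (y(V) = -7 + V*V = -7 + V²)
√(y(u(7)) + M(70, -209)) = √((-7 + (-4)²) + (70 + 141*(-209))) = √((-7 + 16) + (70 - 29469)) = √(9 - 29399) = √(-29390) = I*√29390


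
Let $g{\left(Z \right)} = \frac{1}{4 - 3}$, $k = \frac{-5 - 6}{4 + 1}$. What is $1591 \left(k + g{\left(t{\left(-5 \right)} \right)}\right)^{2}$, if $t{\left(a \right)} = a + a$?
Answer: $\frac{57276}{25} \approx 2291.0$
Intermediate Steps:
$t{\left(a \right)} = 2 a$
$k = - \frac{11}{5} \approx -2.2$
$g{\left(Z \right)} = 1$ ($g{\left(Z \right)} = 1^{-1} = 1$)
$1591 \left(k + g{\left(t{\left(-5 \right)} \right)}\right)^{2} = 1591 \left(- \frac{11}{5} + 1\right)^{2} = 1591 \left(- \frac{6}{5}\right)^{2} = 1591 \cdot \frac{36}{25} = \frac{57276}{25}$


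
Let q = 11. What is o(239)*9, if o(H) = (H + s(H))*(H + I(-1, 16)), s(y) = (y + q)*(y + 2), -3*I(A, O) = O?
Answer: 127208367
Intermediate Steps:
I(A, O) = -O/3
s(y) = (2 + y)*(11 + y) (s(y) = (y + 11)*(y + 2) = (11 + y)*(2 + y) = (2 + y)*(11 + y))
o(H) = (-16/3 + H)*(22 + H² + 14*H) (o(H) = (H + (22 + H² + 13*H))*(H - ⅓*16) = (22 + H² + 14*H)*(H - 16/3) = (22 + H² + 14*H)*(-16/3 + H) = (-16/3 + H)*(22 + H² + 14*H))
o(239)*9 = (-352/3 + 239³ - 158/3*239 + (26/3)*239²)*9 = (-352/3 + 13651919 - 37762/3 + (26/3)*57121)*9 = (-352/3 + 13651919 - 37762/3 + 1485146/3)*9 = 14134263*9 = 127208367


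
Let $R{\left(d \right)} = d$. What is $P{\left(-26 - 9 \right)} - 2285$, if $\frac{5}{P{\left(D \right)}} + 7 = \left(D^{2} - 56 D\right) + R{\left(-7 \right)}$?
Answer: $- \frac{7245730}{3171} \approx -2285.0$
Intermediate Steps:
$P{\left(D \right)} = \frac{5}{-14 + D^{2} - 56 D}$ ($P{\left(D \right)} = \frac{5}{-7 - \left(7 - D^{2} + 56 D\right)} = \frac{5}{-14 + D^{2} - 56 D}$)
$P{\left(-26 - 9 \right)} - 2285 = \frac{5}{-14 + \left(-26 - 9\right)^{2} - 56 \left(-26 - 9\right)} - 2285 = \frac{5}{-14 + \left(-35\right)^{2} - -1960} - 2285 = \frac{5}{-14 + 1225 + 1960} - 2285 = \frac{5}{3171} - 2285 = - \frac{7245730}{3171}$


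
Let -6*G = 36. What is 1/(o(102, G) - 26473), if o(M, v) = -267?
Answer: -1/26740 ≈ -3.7397e-5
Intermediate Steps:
G = -6 (G = -⅙*36 = -6)
1/(o(102, G) - 26473) = 1/(-267 - 26473) = 1/(-26740) = -1/26740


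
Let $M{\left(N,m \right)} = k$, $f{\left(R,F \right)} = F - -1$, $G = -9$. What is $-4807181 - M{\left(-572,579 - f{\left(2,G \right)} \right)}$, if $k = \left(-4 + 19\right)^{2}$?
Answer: $-4807406$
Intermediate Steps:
$f{\left(R,F \right)} = 1 + F$ ($f{\left(R,F \right)} = F + 1 = 1 + F$)
$k = 225$ ($k = 15^{2} = 225$)
$M{\left(N,m \right)} = 225$
$-4807181 - M{\left(-572,579 - f{\left(2,G \right)} \right)} = -4807181 - 225 = -4807406$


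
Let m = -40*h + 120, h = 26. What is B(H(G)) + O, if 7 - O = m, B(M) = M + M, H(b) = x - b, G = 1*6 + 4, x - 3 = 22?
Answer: 957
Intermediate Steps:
x = 25 (x = 3 + 22 = 25)
G = 10 (G = 6 + 4 = 10)
H(b) = 25 - b
B(M) = 2*M
m = -920 (m = -40*26 + 120 = -1040 + 120 = -920)
O = 927 (O = 7 - 1*(-920) = 7 + 920 = 927)
B(H(G)) + O = 2*(25 - 1*10) + 927 = 2*(25 - 10) + 927 = 2*15 + 927 = 30 + 927 = 957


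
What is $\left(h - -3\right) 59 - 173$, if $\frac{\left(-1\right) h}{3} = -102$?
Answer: $18058$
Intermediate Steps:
$h = 306$ ($h = \left(-3\right) \left(-102\right) = 306$)
$\left(h - -3\right) 59 - 173 = \left(306 - -3\right) 59 - 173 = \left(306 + 3\right) 59 - 173 = 309 \cdot 59 - 173 = 18231 - 173 = 18058$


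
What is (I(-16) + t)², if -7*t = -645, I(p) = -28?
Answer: 201601/49 ≈ 4114.3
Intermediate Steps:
t = 645/7 (t = -⅐*(-645) = 645/7 ≈ 92.143)
(I(-16) + t)² = (-28 + 645/7)² = (449/7)² = 201601/49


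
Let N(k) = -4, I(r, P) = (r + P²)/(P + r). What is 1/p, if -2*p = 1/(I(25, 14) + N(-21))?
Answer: -10/3 ≈ -3.3333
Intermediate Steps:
I(r, P) = (r + P²)/(P + r)
p = -3/10 (p = -1/(2*((25 + 14²)/(14 + 25) - 4)) = -1/(2*((25 + 196)/39 - 4)) = -1/(2*((1/39)*221 - 4)) = -1/(2*(17/3 - 4)) = -1/(2*5/3) = -½*⅗ = -3/10 ≈ -0.30000)
1/p = 1/(-3/10) = -10/3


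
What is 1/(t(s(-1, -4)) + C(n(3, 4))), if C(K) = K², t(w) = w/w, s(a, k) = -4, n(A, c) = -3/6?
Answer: ⅘ ≈ 0.80000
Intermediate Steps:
n(A, c) = -½ (n(A, c) = -3*⅙ = -½)
t(w) = 1
1/(t(s(-1, -4)) + C(n(3, 4))) = 1/(1 + (-½)²) = 1/(1 + ¼) = 1/(5/4) = ⅘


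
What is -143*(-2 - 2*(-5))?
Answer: -1144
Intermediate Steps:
-143*(-2 - 2*(-5)) = -143*(-2 + 10) = -143*8 = -1144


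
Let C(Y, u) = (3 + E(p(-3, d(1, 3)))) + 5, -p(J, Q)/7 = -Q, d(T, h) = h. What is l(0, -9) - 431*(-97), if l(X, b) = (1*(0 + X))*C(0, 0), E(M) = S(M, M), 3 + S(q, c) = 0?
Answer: 41807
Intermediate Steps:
S(q, c) = -3 (S(q, c) = -3 + 0 = -3)
p(J, Q) = 7*Q (p(J, Q) = -(-7)*Q = 7*Q)
E(M) = -3
C(Y, u) = 5 (C(Y, u) = (3 - 3) + 5 = 0 + 5 = 5)
l(X, b) = 5*X (l(X, b) = (1*(0 + X))*5 = (1*X)*5 = X*5 = 5*X)
l(0, -9) - 431*(-97) = 5*0 - 431*(-97) = 0 + 41807 = 41807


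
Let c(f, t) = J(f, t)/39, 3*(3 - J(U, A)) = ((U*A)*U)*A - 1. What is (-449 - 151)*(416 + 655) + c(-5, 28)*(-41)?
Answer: -24793670/39 ≈ -6.3574e+5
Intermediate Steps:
J(U, A) = 10/3 - A**2*U**2/3 (J(U, A) = 3 - (((U*A)*U)*A - 1)/3 = 3 - (((A*U)*U)*A - 1)/3 = 3 - ((A*U**2)*A - 1)/3 = 3 - (A**2*U**2 - 1)/3 = 3 - (-1 + A**2*U**2)/3 = 3 + (1/3 - A**2*U**2/3) = 10/3 - A**2*U**2/3)
c(f, t) = 10/117 - f**2*t**2/117 (c(f, t) = (10/3 - t**2*f**2/3)/39 = (10/3 - f**2*t**2/3)*(1/39) = 10/117 - f**2*t**2/117)
(-449 - 151)*(416 + 655) + c(-5, 28)*(-41) = (-449 - 151)*(416 + 655) + (10/117 - 1/117*(-5)**2*28**2)*(-41) = -600*1071 + (10/117 - 1/117*25*784)*(-41) = -642600 + (10/117 - 19600/117)*(-41) = -642600 - 6530/39*(-41) = -642600 + 267730/39 = -24793670/39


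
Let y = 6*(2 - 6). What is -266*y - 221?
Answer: 6163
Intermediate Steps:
y = -24 (y = 6*(-4) = -24)
-266*y - 221 = -266*(-24) - 221 = 6384 - 221 = 6163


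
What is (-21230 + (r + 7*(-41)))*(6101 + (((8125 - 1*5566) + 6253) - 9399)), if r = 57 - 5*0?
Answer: -118330440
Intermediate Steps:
r = 57 (r = 57 - 1*0 = 57 + 0 = 57)
(-21230 + (r + 7*(-41)))*(6101 + (((8125 - 1*5566) + 6253) - 9399)) = (-21230 + (57 + 7*(-41)))*(6101 + (((8125 - 1*5566) + 6253) - 9399)) = (-21230 + (57 - 287))*(6101 + (((8125 - 5566) + 6253) - 9399)) = (-21230 - 230)*(6101 + ((2559 + 6253) - 9399)) = -21460*(6101 + (8812 - 9399)) = -21460*(6101 - 587) = -21460*5514 = -118330440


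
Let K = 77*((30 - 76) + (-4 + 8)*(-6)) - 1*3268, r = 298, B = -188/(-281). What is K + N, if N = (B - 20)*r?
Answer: -4051634/281 ≈ -14419.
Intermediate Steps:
B = 188/281 (B = -188*(-1/281) = 188/281 ≈ 0.66904)
N = -1618736/281 (N = (188/281 - 20)*298 = -5432/281*298 = -1618736/281 ≈ -5760.6)
K = -8658 (K = 77*(-46 + 4*(-6)) - 3268 = 77*(-46 - 24) - 3268 = 77*(-70) - 3268 = -5390 - 3268 = -8658)
K + N = -8658 - 1618736/281 = -4051634/281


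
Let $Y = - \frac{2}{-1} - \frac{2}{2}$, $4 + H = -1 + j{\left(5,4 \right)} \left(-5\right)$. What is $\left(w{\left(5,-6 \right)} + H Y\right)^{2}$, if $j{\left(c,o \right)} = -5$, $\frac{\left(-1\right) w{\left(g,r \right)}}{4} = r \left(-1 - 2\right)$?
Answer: $2704$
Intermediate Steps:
$w{\left(g,r \right)} = 12 r$ ($w{\left(g,r \right)} = - 4 r \left(-1 - 2\right) = - 4 r \left(-3\right) = - 4 \left(- 3 r\right) = 12 r$)
$H = 20$ ($H = -4 - -24 = -4 + \left(-1 + 25\right) = -4 + 24 = 20$)
$Y = 1$ ($Y = \left(-2\right) \left(-1\right) - 1 = 2 - 1 = 1$)
$\left(w{\left(5,-6 \right)} + H Y\right)^{2} = \left(12 \left(-6\right) + 20 \cdot 1\right)^{2} = \left(-72 + 20\right)^{2} = \left(-52\right)^{2} = 2704$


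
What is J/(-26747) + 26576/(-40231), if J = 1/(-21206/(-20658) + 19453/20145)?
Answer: -32740690865826471/49561759261908656 ≈ -0.66060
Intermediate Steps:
J = 23119745/46058608 (J = 1/(-21206*(-1/20658) + 19453*(1/20145)) = 1/(10603/10329 + 19453/20145) = 1/(46058608/23119745) = 23119745/46058608 ≈ 0.50196)
J/(-26747) + 26576/(-40231) = (23119745/46058608)/(-26747) + 26576/(-40231) = (23119745/46058608)*(-1/26747) + 26576*(-1/40231) = -23119745/1231929588176 - 26576/40231 = -32740690865826471/49561759261908656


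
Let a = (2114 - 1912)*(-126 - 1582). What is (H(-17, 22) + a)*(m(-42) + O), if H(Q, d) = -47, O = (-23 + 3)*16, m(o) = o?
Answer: 124912806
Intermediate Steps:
O = -320 (O = -20*16 = -320)
a = -345016 (a = 202*(-1708) = -345016)
(H(-17, 22) + a)*(m(-42) + O) = (-47 - 345016)*(-42 - 320) = -345063*(-362) = 124912806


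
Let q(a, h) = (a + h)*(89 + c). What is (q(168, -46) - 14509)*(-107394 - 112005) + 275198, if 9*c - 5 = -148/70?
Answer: 83235454609/105 ≈ 7.9272e+8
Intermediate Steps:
c = 101/315 (c = 5/9 + (-148/70)/9 = 5/9 + (-148*1/70)/9 = 5/9 + (⅑)*(-74/35) = 5/9 - 74/315 = 101/315 ≈ 0.32063)
q(a, h) = 28136*a/315 + 28136*h/315 (q(a, h) = (a + h)*(89 + 101/315) = (a + h)*(28136/315) = 28136*a/315 + 28136*h/315)
(q(168, -46) - 14509)*(-107394 - 112005) + 275198 = (((28136/315)*168 + (28136/315)*(-46)) - 14509)*(-107394 - 112005) + 275198 = ((225088/15 - 1294256/315) - 14509)*(-219399) + 275198 = (3432592/315 - 14509)*(-219399) + 275198 = -1137743/315*(-219399) + 275198 = 83206558819/105 + 275198 = 83235454609/105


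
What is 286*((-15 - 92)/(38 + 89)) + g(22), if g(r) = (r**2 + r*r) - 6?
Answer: 91572/127 ≈ 721.04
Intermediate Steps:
g(r) = -6 + 2*r**2 (g(r) = (r**2 + r**2) - 6 = 2*r**2 - 6 = -6 + 2*r**2)
286*((-15 - 92)/(38 + 89)) + g(22) = 286*((-15 - 92)/(38 + 89)) + (-6 + 2*22**2) = 286*(-107/127) + (-6 + 2*484) = 286*(-107*1/127) + (-6 + 968) = 286*(-107/127) + 962 = -30602/127 + 962 = 91572/127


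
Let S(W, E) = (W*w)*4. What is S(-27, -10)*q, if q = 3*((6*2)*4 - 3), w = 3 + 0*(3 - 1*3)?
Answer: -43740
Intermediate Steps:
w = 3 (w = 3 + 0*(3 - 3) = 3 + 0*0 = 3 + 0 = 3)
S(W, E) = 12*W (S(W, E) = (W*3)*4 = (3*W)*4 = 12*W)
q = 135 (q = 3*(12*4 - 3) = 3*(48 - 3) = 3*45 = 135)
S(-27, -10)*q = (12*(-27))*135 = -324*135 = -43740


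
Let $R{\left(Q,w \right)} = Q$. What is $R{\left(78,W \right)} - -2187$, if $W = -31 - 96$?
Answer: $2265$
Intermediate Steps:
$W = -127$ ($W = -31 - 96 = -127$)
$R{\left(78,W \right)} - -2187 = 78 - -2187 = 78 + 2187 = 2265$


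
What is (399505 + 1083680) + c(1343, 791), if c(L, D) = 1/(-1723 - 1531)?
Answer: 4826283989/3254 ≈ 1.4832e+6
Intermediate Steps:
c(L, D) = -1/3254 (c(L, D) = 1/(-3254) = -1/3254)
(399505 + 1083680) + c(1343, 791) = (399505 + 1083680) - 1/3254 = 1483185 - 1/3254 = 4826283989/3254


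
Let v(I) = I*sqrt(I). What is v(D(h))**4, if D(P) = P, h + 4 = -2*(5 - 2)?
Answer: 1000000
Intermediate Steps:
h = -10 (h = -4 - 2*(5 - 2) = -4 - 2*3 = -4 - 6 = -10)
v(I) = I**(3/2)
v(D(h))**4 = ((-10)**(3/2))**4 = (-10*I*sqrt(10))**4 = 1000000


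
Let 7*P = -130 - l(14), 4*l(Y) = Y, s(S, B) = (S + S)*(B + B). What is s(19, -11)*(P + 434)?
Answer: -2428162/7 ≈ -3.4688e+5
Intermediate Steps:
s(S, B) = 4*B*S (s(S, B) = (2*S)*(2*B) = 4*B*S)
l(Y) = Y/4
P = -267/14 (P = (-130 - 14/4)/7 = (-130 - 1*7/2)/7 = (-130 - 7/2)/7 = (⅐)*(-267/2) = -267/14 ≈ -19.071)
s(19, -11)*(P + 434) = (4*(-11)*19)*(-267/14 + 434) = -836*5809/14 = -2428162/7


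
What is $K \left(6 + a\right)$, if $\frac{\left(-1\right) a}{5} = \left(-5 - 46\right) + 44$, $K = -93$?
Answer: $-3813$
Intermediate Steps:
$a = 35$ ($a = - 5 \left(\left(-5 - 46\right) + 44\right) = - 5 \left(-51 + 44\right) = \left(-5\right) \left(-7\right) = 35$)
$K \left(6 + a\right) = - 93 \left(6 + 35\right) = \left(-93\right) 41 = -3813$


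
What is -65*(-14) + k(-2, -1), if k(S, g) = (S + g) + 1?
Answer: 908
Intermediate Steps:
k(S, g) = 1 + S + g
-65*(-14) + k(-2, -1) = -65*(-14) + (1 - 2 - 1) = 910 - 2 = 908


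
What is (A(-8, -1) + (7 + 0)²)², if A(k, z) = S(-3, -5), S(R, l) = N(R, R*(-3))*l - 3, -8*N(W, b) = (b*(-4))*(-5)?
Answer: 100489/4 ≈ 25122.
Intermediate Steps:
N(W, b) = -5*b/2 (N(W, b) = -b*(-4)*(-5)/8 = -(-4*b)*(-5)/8 = -5*b/2)
S(R, l) = -3 + 15*R*l/2 (S(R, l) = (-5*R*(-3)/2)*l - 3 = (-(-15)*R/2)*l - 3 = (15*R/2)*l - 3 = 15*R*l/2 - 3 = -3 + 15*R*l/2)
A(k, z) = 219/2 (A(k, z) = -3 + (15/2)*(-3)*(-5) = -3 + 225/2 = 219/2)
(A(-8, -1) + (7 + 0)²)² = (219/2 + (7 + 0)²)² = (219/2 + 7²)² = (219/2 + 49)² = (317/2)² = 100489/4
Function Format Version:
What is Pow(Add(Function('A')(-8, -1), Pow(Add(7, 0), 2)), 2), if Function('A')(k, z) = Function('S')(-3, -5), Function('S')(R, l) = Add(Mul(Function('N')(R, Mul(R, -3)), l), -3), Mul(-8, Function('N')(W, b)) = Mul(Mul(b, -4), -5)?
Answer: Rational(100489, 4) ≈ 25122.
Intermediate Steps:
Function('N')(W, b) = Mul(Rational(-5, 2), b) (Function('N')(W, b) = Mul(Rational(-1, 8), Mul(Mul(b, -4), -5)) = Mul(Rational(-1, 8), Mul(Mul(-4, b), -5)) = Mul(Rational(-1, 8), Mul(20, b)) = Mul(Rational(-5, 2), b))
Function('S')(R, l) = Add(-3, Mul(Rational(15, 2), R, l)) (Function('S')(R, l) = Add(Mul(Mul(Rational(-5, 2), Mul(R, -3)), l), -3) = Add(Mul(Mul(Rational(-5, 2), Mul(-3, R)), l), -3) = Add(Mul(Mul(Rational(15, 2), R), l), -3) = Add(Mul(Rational(15, 2), R, l), -3) = Add(-3, Mul(Rational(15, 2), R, l)))
Function('A')(k, z) = Rational(219, 2) (Function('A')(k, z) = Add(-3, Mul(Rational(15, 2), -3, -5)) = Add(-3, Rational(225, 2)) = Rational(219, 2))
Pow(Add(Function('A')(-8, -1), Pow(Add(7, 0), 2)), 2) = Pow(Add(Rational(219, 2), Pow(Add(7, 0), 2)), 2) = Pow(Add(Rational(219, 2), Pow(7, 2)), 2) = Pow(Add(Rational(219, 2), 49), 2) = Pow(Rational(317, 2), 2) = Rational(100489, 4)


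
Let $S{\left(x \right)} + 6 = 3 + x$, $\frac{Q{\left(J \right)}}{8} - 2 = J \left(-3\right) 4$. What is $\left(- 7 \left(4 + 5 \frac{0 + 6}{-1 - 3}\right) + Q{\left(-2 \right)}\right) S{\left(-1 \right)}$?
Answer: $-930$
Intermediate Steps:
$Q{\left(J \right)} = 16 - 96 J$ ($Q{\left(J \right)} = 16 + 8 J \left(-3\right) 4 = 16 + 8 - 3 J 4 = 16 + 8 \left(- 12 J\right) = 16 - 96 J$)
$S{\left(x \right)} = -3 + x$ ($S{\left(x \right)} = -6 + \left(3 + x\right) = -3 + x$)
$\left(- 7 \left(4 + 5 \frac{0 + 6}{-1 - 3}\right) + Q{\left(-2 \right)}\right) S{\left(-1 \right)} = \left(- 7 \left(4 + 5 \frac{0 + 6}{-1 - 3}\right) + \left(16 - -192\right)\right) \left(-3 - 1\right) = \left(- 7 \left(4 + 5 \frac{6}{-4}\right) + \left(16 + 192\right)\right) \left(-4\right) = \left(- 7 \left(4 + 5 \cdot 6 \left(- \frac{1}{4}\right)\right) + 208\right) \left(-4\right) = \left(- 7 \left(4 + 5 \left(- \frac{3}{2}\right)\right) + 208\right) \left(-4\right) = \left(- 7 \left(4 - \frac{15}{2}\right) + 208\right) \left(-4\right) = \left(\left(-7\right) \left(- \frac{7}{2}\right) + 208\right) \left(-4\right) = \left(\frac{49}{2} + 208\right) \left(-4\right) = \frac{465}{2} \left(-4\right) = -930$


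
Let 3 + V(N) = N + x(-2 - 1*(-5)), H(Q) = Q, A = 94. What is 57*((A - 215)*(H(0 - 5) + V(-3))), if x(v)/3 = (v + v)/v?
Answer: 34485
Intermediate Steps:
x(v) = 6 (x(v) = 3*((v + v)/v) = 3*((2*v)/v) = 3*2 = 6)
V(N) = 3 + N (V(N) = -3 + (N + 6) = -3 + (6 + N) = 3 + N)
57*((A - 215)*(H(0 - 5) + V(-3))) = 57*((94 - 215)*((0 - 5) + (3 - 3))) = 57*(-121*(-5 + 0)) = 57*(-121*(-5)) = 57*605 = 34485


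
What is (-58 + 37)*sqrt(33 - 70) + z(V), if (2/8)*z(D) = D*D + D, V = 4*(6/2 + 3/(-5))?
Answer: 10176/25 - 21*I*sqrt(37) ≈ 407.04 - 127.74*I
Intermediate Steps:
V = 48/5 (V = 4*(6*(1/2) + 3*(-1/5)) = 4*(3 - 3/5) = 4*(12/5) = 48/5 ≈ 9.6000)
z(D) = 4*D + 4*D**2 (z(D) = 4*(D*D + D) = 4*(D**2 + D) = 4*(D + D**2) = 4*D + 4*D**2)
(-58 + 37)*sqrt(33 - 70) + z(V) = (-58 + 37)*sqrt(33 - 70) + 4*(48/5)*(1 + 48/5) = -21*I*sqrt(37) + 4*(48/5)*(53/5) = -21*I*sqrt(37) + 10176/25 = 10176/25 - 21*I*sqrt(37)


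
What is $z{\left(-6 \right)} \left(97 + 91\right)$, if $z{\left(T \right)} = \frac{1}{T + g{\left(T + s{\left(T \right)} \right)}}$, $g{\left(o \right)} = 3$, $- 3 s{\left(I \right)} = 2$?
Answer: $- \frac{188}{3} \approx -62.667$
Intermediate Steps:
$s{\left(I \right)} = - \frac{2}{3}$ ($s{\left(I \right)} = \left(- \frac{1}{3}\right) 2 = - \frac{2}{3}$)
$z{\left(T \right)} = \frac{1}{3 + T}$ ($z{\left(T \right)} = \frac{1}{T + 3} = \frac{1}{3 + T}$)
$z{\left(-6 \right)} \left(97 + 91\right) = \frac{97 + 91}{3 - 6} = \frac{1}{-3} \cdot 188 = \left(- \frac{1}{3}\right) 188 = - \frac{188}{3}$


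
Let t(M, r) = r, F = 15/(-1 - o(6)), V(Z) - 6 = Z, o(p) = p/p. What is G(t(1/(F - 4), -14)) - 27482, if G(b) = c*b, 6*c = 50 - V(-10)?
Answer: -27608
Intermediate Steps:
o(p) = 1
V(Z) = 6 + Z
F = -15/2 (F = 15/(-1 - 1*1) = 15/(-1 - 1) = 15/(-2) = 15*(-½) = -15/2 ≈ -7.5000)
c = 9 (c = (50 - (6 - 10))/6 = (50 - 1*(-4))/6 = (50 + 4)/6 = (⅙)*54 = 9)
G(b) = 9*b
G(t(1/(F - 4), -14)) - 27482 = 9*(-14) - 27482 = -126 - 27482 = -27608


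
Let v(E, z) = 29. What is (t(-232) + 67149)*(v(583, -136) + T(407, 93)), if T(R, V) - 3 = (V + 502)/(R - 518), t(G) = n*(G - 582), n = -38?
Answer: 290025517/111 ≈ 2.6128e+6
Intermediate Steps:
t(G) = 22116 - 38*G (t(G) = -38*(G - 582) = -38*(-582 + G) = 22116 - 38*G)
T(R, V) = 3 + (502 + V)/(-518 + R) (T(R, V) = 3 + (V + 502)/(R - 518) = 3 + (502 + V)/(-518 + R))
(t(-232) + 67149)*(v(583, -136) + T(407, 93)) = ((22116 - 38*(-232)) + 67149)*(29 + (-1052 + 93 + 3*407)/(-518 + 407)) = ((22116 + 8816) + 67149)*(29 + (-1052 + 93 + 1221)/(-111)) = (30932 + 67149)*(29 - 1/111*262) = 98081*(29 - 262/111) = 98081*(2957/111) = 290025517/111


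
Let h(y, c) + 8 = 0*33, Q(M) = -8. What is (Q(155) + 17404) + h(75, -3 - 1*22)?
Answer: 17388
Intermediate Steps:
h(y, c) = -8 (h(y, c) = -8 + 0*33 = -8 + 0 = -8)
(Q(155) + 17404) + h(75, -3 - 1*22) = (-8 + 17404) - 8 = 17396 - 8 = 17388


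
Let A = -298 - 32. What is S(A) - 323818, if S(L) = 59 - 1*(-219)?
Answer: -323540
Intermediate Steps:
A = -330
S(L) = 278 (S(L) = 59 + 219 = 278)
S(A) - 323818 = 278 - 323818 = -323540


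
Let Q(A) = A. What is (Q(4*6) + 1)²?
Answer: 625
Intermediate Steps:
(Q(4*6) + 1)² = (4*6 + 1)² = (24 + 1)² = 25² = 625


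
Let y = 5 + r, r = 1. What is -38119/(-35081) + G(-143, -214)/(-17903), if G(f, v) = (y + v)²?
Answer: -835299927/628055143 ≈ -1.3300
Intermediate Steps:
y = 6 (y = 5 + 1 = 6)
G(f, v) = (6 + v)²
-38119/(-35081) + G(-143, -214)/(-17903) = -38119/(-35081) + (6 - 214)²/(-17903) = -38119*(-1/35081) + (-208)²*(-1/17903) = 38119/35081 + 43264*(-1/17903) = 38119/35081 - 43264/17903 = -835299927/628055143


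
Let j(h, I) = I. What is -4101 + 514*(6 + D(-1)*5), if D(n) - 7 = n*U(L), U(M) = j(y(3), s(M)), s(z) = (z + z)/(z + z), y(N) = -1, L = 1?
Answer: 14403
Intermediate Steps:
s(z) = 1 (s(z) = (2*z)/((2*z)) = (2*z)*(1/(2*z)) = 1)
U(M) = 1
D(n) = 7 + n (D(n) = 7 + n*1 = 7 + n)
-4101 + 514*(6 + D(-1)*5) = -4101 + 514*(6 + (7 - 1)*5) = -4101 + 514*(6 + 6*5) = -4101 + 514*(6 + 30) = -4101 + 514*36 = -4101 + 18504 = 14403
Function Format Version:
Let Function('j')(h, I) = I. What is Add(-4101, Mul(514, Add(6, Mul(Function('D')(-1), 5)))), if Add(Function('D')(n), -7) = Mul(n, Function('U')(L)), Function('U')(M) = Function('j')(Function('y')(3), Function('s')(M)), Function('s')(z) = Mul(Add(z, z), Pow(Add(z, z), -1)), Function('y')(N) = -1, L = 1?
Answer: 14403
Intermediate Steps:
Function('s')(z) = 1 (Function('s')(z) = Mul(Mul(2, z), Pow(Mul(2, z), -1)) = Mul(Mul(2, z), Mul(Rational(1, 2), Pow(z, -1))) = 1)
Function('U')(M) = 1
Function('D')(n) = Add(7, n) (Function('D')(n) = Add(7, Mul(n, 1)) = Add(7, n))
Add(-4101, Mul(514, Add(6, Mul(Function('D')(-1), 5)))) = Add(-4101, Mul(514, Add(6, Mul(Add(7, -1), 5)))) = Add(-4101, Mul(514, Add(6, Mul(6, 5)))) = Add(-4101, Mul(514, Add(6, 30))) = Add(-4101, Mul(514, 36)) = Add(-4101, 18504) = 14403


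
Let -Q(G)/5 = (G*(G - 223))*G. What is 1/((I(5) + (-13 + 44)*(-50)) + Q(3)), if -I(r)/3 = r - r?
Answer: 1/8350 ≈ 0.00011976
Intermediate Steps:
I(r) = 0 (I(r) = -3*(r - r) = -3*0 = 0)
Q(G) = -5*G²*(-223 + G) (Q(G) = -5*G*(G - 223)*G = -5*G*(-223 + G)*G = -5*G²*(-223 + G))
1/((I(5) + (-13 + 44)*(-50)) + Q(3)) = 1/((0 + (-13 + 44)*(-50)) + 5*3²*(223 - 1*3)) = 1/((0 + 31*(-50)) + 5*9*(223 - 3)) = 1/((0 - 1550) + 5*9*220) = 1/(-1550 + 9900) = 1/8350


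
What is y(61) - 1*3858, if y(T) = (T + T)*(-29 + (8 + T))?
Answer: 1022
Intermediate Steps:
y(T) = 2*T*(-21 + T) (y(T) = (2*T)*(-21 + T) = 2*T*(-21 + T))
y(61) - 1*3858 = 2*61*(-21 + 61) - 1*3858 = 2*61*40 - 3858 = 4880 - 3858 = 1022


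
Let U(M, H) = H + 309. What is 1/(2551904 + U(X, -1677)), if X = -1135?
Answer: 1/2550536 ≈ 3.9207e-7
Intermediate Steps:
U(M, H) = 309 + H
1/(2551904 + U(X, -1677)) = 1/(2551904 + (309 - 1677)) = 1/(2551904 - 1368) = 1/2550536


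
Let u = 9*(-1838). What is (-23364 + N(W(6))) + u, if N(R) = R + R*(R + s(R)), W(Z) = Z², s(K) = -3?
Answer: -38682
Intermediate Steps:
u = -16542
N(R) = R + R*(-3 + R) (N(R) = R + R*(R - 3) = R + R*(-3 + R))
(-23364 + N(W(6))) + u = (-23364 + 6²*(-2 + 6²)) - 16542 = (-23364 + 36*(-2 + 36)) - 16542 = (-23364 + 36*34) - 16542 = (-23364 + 1224) - 16542 = -22140 - 16542 = -38682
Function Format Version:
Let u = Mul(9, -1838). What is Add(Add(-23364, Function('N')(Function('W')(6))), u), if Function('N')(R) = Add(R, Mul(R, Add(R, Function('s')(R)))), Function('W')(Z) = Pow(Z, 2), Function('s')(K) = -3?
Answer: -38682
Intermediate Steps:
u = -16542
Function('N')(R) = Add(R, Mul(R, Add(-3, R))) (Function('N')(R) = Add(R, Mul(R, Add(R, -3))) = Add(R, Mul(R, Add(-3, R))))
Add(Add(-23364, Function('N')(Function('W')(6))), u) = Add(Add(-23364, Mul(Pow(6, 2), Add(-2, Pow(6, 2)))), -16542) = Add(Add(-23364, Mul(36, Add(-2, 36))), -16542) = Add(Add(-23364, Mul(36, 34)), -16542) = Add(Add(-23364, 1224), -16542) = Add(-22140, -16542) = -38682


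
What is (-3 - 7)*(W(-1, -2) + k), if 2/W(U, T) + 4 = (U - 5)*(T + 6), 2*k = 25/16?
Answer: -795/112 ≈ -7.0982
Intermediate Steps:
k = 25/32 (k = (25/16)/2 = (25*(1/16))/2 = (½)*(25/16) = 25/32 ≈ 0.78125)
W(U, T) = 2/(-4 + (-5 + U)*(6 + T)) (W(U, T) = 2/(-4 + (U - 5)*(T + 6)) = 2/(-4 + (-5 + U)*(6 + T)))
(-3 - 7)*(W(-1, -2) + k) = (-3 - 7)*(2/(-34 - 5*(-2) + 6*(-1) - 2*(-1)) + 25/32) = -10*(2/(-34 + 10 - 6 + 2) + 25/32) = -10*(2/(-28) + 25/32) = -10*(2*(-1/28) + 25/32) = -10*(-1/14 + 25/32) = -10*159/224 = -795/112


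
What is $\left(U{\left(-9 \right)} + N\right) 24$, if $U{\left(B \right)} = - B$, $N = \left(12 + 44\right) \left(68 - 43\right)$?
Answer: $33816$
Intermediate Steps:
$N = 1400$ ($N = 56 \cdot 25 = 1400$)
$\left(U{\left(-9 \right)} + N\right) 24 = \left(\left(-1\right) \left(-9\right) + 1400\right) 24 = \left(9 + 1400\right) 24 = 1409 \cdot 24 = 33816$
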